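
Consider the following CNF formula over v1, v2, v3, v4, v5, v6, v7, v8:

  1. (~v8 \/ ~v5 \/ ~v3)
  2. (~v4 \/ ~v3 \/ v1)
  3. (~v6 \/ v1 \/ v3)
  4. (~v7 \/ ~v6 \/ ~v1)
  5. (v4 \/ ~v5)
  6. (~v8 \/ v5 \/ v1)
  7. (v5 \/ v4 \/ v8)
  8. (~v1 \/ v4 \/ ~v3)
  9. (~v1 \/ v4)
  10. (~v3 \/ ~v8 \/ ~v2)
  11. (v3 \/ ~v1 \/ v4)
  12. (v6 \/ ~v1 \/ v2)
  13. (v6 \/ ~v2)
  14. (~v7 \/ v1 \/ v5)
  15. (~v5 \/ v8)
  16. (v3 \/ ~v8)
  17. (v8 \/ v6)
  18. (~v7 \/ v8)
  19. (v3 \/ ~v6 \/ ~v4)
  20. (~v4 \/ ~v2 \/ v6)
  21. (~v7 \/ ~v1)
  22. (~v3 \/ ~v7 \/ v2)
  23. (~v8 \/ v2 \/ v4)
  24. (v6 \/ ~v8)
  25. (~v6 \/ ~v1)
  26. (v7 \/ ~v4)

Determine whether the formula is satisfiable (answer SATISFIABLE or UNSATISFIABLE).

UNSATISFIABLE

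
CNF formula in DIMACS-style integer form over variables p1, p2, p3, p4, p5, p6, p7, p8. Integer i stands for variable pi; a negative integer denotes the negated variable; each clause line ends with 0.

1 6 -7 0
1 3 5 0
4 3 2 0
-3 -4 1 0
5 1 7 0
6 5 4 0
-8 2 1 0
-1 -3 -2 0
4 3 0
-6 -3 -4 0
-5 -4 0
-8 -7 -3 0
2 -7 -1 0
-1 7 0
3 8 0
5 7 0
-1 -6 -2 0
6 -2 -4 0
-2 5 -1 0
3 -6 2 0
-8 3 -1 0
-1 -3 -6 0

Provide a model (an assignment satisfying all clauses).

p1=False, p2=True, p3=True, p4=False, p5=True, p6=True, p7=False, p8=False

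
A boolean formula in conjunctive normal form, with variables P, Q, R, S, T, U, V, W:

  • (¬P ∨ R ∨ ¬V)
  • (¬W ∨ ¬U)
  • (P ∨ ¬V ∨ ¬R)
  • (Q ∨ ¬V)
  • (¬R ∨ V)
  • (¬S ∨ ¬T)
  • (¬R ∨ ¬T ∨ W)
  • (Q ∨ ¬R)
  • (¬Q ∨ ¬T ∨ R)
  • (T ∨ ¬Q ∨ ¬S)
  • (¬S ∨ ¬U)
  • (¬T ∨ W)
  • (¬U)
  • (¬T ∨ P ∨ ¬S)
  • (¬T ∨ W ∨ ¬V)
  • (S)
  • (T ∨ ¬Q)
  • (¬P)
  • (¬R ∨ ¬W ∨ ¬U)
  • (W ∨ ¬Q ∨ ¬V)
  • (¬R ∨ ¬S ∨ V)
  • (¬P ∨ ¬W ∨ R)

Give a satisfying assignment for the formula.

Unit propagation: (¬U) forces U = False.
The clause (S) is unit: S must be True.
The clause (¬T) is unit: T must be False.
The clause (¬Q) is unit: Q must be False.
Unit propagation: (¬V) forces V = False.
The clause (¬R) is unit: R must be False.
Unit propagation: (¬P) forces P = False.
W is now unconstrained; take W = True.
Every clause has at least one true literal under this assignment.

P = F, Q = F, R = F, S = T, T = F, U = F, V = F, W = T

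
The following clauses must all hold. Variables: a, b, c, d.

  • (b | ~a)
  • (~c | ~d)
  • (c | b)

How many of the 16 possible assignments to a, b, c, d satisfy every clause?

The models are:
  a=F b=F c=T d=F
  a=F b=T c=F d=F
  a=F b=T c=F d=T
  a=F b=T c=T d=F
  a=T b=T c=F d=F
  a=T b=T c=F d=T
  a=T b=T c=T d=F
That's 7 in total.

7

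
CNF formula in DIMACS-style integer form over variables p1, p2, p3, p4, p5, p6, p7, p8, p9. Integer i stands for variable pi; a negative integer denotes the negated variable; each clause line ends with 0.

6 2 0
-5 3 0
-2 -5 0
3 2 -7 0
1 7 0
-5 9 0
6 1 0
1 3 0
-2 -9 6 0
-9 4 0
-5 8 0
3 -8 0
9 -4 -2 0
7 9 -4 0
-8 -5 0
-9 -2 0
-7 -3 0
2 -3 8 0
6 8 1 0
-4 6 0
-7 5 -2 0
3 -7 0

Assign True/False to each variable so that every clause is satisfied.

p1=1  p2=0  p3=0  p4=0  p5=0  p6=1  p7=0  p8=0  p9=0

Pure literal: p1 appears only positively; assign p1 = True.
p6 occurs only positively in the remaining clauses — set p6 = True.
Try p2 = False.
For the remaining variables, p3 = False, p4 = False, p5 = False, p7 = False, p8 = False, p9 = False works.
Every clause has at least one true literal under this assignment.
Check each clause:
  1. (p6 \/ p2) — p6 is true.
  2. (~p5 \/ p3) — ~p5 is true.
  3. (~p2 \/ ~p5) — ~p5 is true.
  4. (p3 \/ ~p7 \/ p2) — ~p7 is true.
  5. (p1 \/ p7) — p1 is true.
  6. (~p5 \/ p9) — ~p5 is true.
  7. (p1 \/ p6) — p1 is true.
  8. (p3 \/ p1) — p1 is true.
  9. (p6 \/ ~p2 \/ ~p9) — p6 is true.
  10. (p4 \/ ~p9) — ~p9 is true.
  11. (p8 \/ ~p5) — ~p5 is true.
  12. (p3 \/ ~p8) — ~p8 is true.
  13. (~p2 \/ ~p4 \/ p9) — ~p4 is true.
  14. (~p4 \/ p9 \/ p7) — ~p4 is true.
  15. (~p5 \/ ~p8) — ~p8 is true.
  16. (~p9 \/ ~p2) — ~p2 is true.
  17. (~p7 \/ ~p3) — ~p7 is true.
  18. (p8 \/ p2 \/ ~p3) — ~p3 is true.
  19. (p6 \/ p1 \/ p8) — p1 is true.
  20. (~p4 \/ p6) — ~p4 is true.
  21. (~p2 \/ p5 \/ ~p7) — ~p7 is true.
  22. (p3 \/ ~p7) — ~p7 is true.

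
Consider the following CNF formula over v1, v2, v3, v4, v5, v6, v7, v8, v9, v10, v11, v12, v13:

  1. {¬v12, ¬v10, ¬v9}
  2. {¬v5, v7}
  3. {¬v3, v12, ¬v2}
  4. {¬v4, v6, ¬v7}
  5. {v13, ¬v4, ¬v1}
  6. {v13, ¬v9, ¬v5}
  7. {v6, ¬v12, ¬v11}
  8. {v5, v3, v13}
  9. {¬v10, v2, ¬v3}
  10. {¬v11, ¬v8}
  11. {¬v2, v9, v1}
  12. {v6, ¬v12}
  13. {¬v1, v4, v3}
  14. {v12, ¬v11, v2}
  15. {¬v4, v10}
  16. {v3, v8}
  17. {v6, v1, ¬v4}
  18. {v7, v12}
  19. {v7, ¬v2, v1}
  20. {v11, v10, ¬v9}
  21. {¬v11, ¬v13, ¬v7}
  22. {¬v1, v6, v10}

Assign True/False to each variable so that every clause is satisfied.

v1=True, v2=True, v3=False, v4=True, v5=False, v6=True, v7=True, v8=True, v9=True, v10=True, v11=False, v12=False, v13=True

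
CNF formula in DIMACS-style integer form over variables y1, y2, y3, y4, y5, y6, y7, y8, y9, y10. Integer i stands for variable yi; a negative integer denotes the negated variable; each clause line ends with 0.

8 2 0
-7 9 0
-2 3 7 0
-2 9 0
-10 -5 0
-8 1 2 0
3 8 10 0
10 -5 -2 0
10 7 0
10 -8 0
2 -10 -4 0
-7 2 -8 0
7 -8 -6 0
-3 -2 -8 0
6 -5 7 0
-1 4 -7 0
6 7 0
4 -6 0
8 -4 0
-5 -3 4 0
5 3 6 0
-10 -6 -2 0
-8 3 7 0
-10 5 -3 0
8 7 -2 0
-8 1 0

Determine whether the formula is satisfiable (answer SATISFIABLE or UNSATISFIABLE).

SATISFIABLE

y9 occurs only positively in the remaining clauses — set y9 = True.
Set y1 = False and propagate.
  then y8 is forced to False.
  then y2 is forced to True.
  then y4 is forced to False.
  then y6 is forced to False.
  then y7 is forced to True.
Set y3 = True and propagate.
  then y5 is forced to False.
  then y10 is forced to False.
Every clause has at least one true literal under this assignment.
So y1=False, y2=True, y3=True, y4=False, y5=False, y6=False, y7=True, y8=False, y9=True, y10=False is a satisfying assignment.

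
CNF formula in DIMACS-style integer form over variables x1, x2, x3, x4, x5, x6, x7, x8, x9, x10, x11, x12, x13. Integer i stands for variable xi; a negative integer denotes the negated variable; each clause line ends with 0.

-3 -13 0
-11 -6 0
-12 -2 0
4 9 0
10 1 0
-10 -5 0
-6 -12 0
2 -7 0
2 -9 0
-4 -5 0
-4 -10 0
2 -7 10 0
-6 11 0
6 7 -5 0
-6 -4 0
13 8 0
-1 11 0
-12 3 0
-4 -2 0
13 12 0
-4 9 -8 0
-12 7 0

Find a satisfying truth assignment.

x1 = False, x2 = True, x3 = False, x4 = False, x5 = False, x6 = False, x7 = False, x8 = False, x9 = True, x10 = True, x11 = True, x12 = False, x13 = True

x5 occurs only negated in the remaining clauses — set x5 = False.
Set x1 = False and propagate.
  then x10 is forced to True.
  then x4 is forced to False.
  then x9 is forced to True.
  then x2 is forced to True.
  then x12 is forced to False.
  then x13 is forced to True.
  then x3 is forced to False.
Branch on x6: take x6 = False.
x7, x8, x11 are now unconstrained; take x7 = False, x8 = False, x11 = True.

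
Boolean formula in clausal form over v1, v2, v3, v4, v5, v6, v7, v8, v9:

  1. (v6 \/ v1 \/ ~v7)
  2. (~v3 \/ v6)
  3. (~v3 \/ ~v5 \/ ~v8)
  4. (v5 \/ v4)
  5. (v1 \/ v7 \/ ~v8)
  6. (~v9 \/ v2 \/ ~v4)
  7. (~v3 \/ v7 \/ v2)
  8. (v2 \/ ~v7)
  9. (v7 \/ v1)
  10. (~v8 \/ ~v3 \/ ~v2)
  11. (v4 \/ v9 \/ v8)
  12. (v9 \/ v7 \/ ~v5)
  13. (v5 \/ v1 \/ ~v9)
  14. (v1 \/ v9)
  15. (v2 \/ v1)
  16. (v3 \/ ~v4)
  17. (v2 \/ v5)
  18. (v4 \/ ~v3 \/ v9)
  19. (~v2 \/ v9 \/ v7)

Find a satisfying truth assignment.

v1=T, v2=F, v3=F, v4=F, v5=T, v6=F, v7=F, v8=F, v9=T

v1 occurs only positively in the remaining clauses — set v1 = True.
Set v2 = False and propagate.
  then v7 is forced to False.
  then v3 is forced to False.
  then v4 is forced to False.
  then v5 is forced to True.
  then v9 is forced to True.
v6, v8 are now unconstrained; take v6 = False, v8 = False.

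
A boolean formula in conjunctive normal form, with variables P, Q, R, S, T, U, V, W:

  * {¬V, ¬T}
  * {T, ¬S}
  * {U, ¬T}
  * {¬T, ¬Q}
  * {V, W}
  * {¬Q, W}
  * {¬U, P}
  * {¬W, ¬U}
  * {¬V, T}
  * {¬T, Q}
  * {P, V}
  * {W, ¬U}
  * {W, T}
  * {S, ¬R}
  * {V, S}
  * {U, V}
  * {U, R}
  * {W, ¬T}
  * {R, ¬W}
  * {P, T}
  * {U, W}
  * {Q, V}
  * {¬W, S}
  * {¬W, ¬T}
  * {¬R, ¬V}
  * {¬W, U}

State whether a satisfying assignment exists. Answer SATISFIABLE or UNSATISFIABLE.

W = True:
  propagation gives U=False; an empty clause results — contradiction.
W = False:
  propagation gives V=True, T=False; an empty clause results — contradiction.
Every branch closes, so no satisfying assignment exists.

UNSATISFIABLE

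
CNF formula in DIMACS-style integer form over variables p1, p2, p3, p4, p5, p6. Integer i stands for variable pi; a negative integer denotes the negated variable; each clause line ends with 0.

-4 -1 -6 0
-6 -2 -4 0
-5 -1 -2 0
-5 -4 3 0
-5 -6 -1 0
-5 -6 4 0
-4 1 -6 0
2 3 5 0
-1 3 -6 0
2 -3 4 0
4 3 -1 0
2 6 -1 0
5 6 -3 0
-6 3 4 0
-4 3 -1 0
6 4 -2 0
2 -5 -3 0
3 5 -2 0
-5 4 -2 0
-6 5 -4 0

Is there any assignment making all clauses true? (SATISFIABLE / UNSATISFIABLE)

Set p1 = False and propagate.
For the remaining variables, p2 = False, p3 = False, p4 = False, p5 = True, p6 = False works.
So p1=F  p2=F  p3=F  p4=F  p5=T  p6=F is a satisfying assignment.

SATISFIABLE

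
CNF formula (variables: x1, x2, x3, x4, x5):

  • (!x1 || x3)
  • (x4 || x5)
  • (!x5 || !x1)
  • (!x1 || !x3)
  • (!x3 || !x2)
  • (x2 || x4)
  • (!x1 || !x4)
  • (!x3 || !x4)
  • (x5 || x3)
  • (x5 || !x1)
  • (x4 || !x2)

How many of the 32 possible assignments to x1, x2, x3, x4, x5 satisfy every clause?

2

Satisfying assignments:
  x1=0 x2=0 x3=0 x4=1 x5=1
  x1=0 x2=1 x3=0 x4=1 x5=1
That's 2 in total.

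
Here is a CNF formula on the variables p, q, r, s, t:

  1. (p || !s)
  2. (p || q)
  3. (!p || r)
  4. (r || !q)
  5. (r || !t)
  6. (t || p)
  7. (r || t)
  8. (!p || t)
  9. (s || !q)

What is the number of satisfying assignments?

3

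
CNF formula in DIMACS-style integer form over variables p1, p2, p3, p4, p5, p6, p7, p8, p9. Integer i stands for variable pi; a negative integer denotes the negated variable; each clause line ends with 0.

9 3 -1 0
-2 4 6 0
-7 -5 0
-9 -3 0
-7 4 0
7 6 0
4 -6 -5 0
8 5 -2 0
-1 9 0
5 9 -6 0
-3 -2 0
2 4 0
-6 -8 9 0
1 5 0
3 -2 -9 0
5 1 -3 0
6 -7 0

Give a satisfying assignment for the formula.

p1 = T, p2 = F, p3 = F, p4 = T, p5 = F, p6 = T, p7 = T, p8 = T, p9 = T

Pure literal: p4 appears only positively; assign p4 = True.
Try p1 = True.
  then p9 is forced to True.
  then p3 is forced to False.
  then p2 is forced to False.
Branch on p5: take p5 = False.
The remaining clauses are satisfied by p6 = True, p7 = True, p8 = True.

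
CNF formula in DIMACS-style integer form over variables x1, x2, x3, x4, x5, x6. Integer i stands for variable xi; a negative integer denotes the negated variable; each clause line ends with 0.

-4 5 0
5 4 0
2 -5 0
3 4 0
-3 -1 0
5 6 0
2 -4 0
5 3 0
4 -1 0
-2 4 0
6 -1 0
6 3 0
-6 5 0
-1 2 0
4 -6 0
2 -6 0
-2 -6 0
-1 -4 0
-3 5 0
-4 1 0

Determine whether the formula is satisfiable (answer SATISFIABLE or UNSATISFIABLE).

UNSATISFIABLE

x4 = True:
  propagation gives x5=True, x2=True, x6=False, x1=False; an empty clause results — contradiction.
x4 = False:
  propagation gives x5=True, x2=True; an empty clause results — contradiction.
Every branch closes, so no satisfying assignment exists.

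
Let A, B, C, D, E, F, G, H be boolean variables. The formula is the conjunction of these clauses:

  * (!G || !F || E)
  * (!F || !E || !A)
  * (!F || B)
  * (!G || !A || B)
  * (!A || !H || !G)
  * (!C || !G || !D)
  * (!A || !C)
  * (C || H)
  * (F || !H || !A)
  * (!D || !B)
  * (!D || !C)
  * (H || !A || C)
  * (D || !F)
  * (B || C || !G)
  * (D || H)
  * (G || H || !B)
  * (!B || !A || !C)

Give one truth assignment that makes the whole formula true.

A = F, B = T, C = T, D = F, E = F, F = F, G = T, H = T

A occurs only negated in the remaining clauses — set A = False.
Branch on B: take B = True.
  then D is forced to False.
  then F is forced to False.
  then H is forced to True.
C, E, G are now unconstrained; take C = True, E = False, G = True.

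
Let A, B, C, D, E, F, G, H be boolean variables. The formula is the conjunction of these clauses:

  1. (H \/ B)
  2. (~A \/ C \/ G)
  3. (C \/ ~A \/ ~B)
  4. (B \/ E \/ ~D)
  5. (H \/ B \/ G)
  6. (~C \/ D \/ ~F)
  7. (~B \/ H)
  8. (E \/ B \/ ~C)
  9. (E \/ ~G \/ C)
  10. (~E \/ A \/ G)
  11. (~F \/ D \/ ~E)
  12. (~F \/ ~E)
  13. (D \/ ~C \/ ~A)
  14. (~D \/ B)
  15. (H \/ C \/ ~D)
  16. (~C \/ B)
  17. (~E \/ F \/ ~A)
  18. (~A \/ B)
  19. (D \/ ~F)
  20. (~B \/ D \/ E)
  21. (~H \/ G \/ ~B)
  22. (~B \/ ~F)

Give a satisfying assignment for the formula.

A=F, B=T, C=T, D=T, E=T, F=F, G=T, H=T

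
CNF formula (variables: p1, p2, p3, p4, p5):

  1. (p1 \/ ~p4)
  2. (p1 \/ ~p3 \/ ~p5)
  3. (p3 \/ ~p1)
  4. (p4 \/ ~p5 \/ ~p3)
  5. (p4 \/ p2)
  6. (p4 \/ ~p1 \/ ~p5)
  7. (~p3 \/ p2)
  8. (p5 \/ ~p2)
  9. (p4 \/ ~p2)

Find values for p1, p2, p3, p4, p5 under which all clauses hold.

p1=T, p2=T, p3=T, p4=T, p5=T

Check each clause:
  1. (~p4 \/ p1) — p1 is true.
  2. (~p3 \/ p1 \/ ~p5) — p1 is true.
  3. (p3 \/ ~p1) — p3 is true.
  4. (p4 \/ ~p5 \/ ~p3) — p4 is true.
  5. (p2 \/ p4) — p2 is true.
  6. (~p1 \/ ~p5 \/ p4) — p4 is true.
  7. (p2 \/ ~p3) — p2 is true.
  8. (p5 \/ ~p2) — p5 is true.
  9. (p4 \/ ~p2) — p4 is true.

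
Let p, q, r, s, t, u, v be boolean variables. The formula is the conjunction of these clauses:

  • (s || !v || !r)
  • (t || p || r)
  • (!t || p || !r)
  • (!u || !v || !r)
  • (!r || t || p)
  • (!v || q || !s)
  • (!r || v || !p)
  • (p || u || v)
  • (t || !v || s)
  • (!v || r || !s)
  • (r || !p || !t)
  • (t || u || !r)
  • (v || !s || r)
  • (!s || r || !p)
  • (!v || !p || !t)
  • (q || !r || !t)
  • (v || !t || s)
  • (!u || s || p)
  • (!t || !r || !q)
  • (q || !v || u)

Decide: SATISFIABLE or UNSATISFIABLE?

SATISFIABLE

Set p = False and propagate.
Set q = True and propagate.
For the remaining variables, r = False, s = False, t = True, u = False, v = True works.
So p=F, q=T, r=F, s=F, t=T, u=F, v=T is a satisfying assignment.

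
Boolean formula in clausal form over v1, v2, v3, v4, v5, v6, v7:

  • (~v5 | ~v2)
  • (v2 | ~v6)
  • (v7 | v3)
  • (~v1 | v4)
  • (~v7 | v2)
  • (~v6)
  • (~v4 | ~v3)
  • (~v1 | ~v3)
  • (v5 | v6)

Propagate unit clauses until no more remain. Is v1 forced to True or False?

False

(~v6) is a unit clause: v6 = False.
(v5 | v6) with v6 = False leaves only v5, so v5 = True.
From (~v5 | ~v2) and v5 = True: v2 = False.
(~v7 | v2) with v2 = False leaves only ~v7, so v7 = False.
From (v3 | v7) and v7 = False: v3 = True.
In (~v3 | ~v4), ~v3 is now false; ~v4 must hold, so v4 = False.
(v4 | ~v1): since v4 = False, the clause reduces to (~v1). v1 = False.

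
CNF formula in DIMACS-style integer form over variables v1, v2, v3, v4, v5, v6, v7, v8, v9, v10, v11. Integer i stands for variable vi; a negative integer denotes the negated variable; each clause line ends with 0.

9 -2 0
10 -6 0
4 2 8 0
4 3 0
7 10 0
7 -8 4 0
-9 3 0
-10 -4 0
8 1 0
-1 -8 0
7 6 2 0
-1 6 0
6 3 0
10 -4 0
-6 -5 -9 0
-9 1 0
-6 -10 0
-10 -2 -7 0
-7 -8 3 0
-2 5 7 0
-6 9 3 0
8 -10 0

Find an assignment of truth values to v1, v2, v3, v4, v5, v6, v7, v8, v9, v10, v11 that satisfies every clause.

v1 = 0, v2 = 0, v3 = 1, v4 = 0, v5 = 0, v6 = 0, v7 = 1, v8 = 1, v9 = 0, v10 = 1, v11 = 0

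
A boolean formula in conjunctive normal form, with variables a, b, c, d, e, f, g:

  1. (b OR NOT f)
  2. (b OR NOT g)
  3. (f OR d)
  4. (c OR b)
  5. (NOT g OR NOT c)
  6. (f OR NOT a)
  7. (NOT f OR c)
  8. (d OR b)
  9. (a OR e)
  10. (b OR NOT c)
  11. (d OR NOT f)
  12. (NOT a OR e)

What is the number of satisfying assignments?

The models are:
  a=F b=T c=F d=T e=T f=F g=F
  a=F b=T c=F d=T e=T f=F g=T
  a=F b=T c=T d=T e=T f=F g=F
  a=F b=T c=T d=T e=T f=T g=F
  a=T b=T c=T d=T e=T f=T g=F
Count: 5.

5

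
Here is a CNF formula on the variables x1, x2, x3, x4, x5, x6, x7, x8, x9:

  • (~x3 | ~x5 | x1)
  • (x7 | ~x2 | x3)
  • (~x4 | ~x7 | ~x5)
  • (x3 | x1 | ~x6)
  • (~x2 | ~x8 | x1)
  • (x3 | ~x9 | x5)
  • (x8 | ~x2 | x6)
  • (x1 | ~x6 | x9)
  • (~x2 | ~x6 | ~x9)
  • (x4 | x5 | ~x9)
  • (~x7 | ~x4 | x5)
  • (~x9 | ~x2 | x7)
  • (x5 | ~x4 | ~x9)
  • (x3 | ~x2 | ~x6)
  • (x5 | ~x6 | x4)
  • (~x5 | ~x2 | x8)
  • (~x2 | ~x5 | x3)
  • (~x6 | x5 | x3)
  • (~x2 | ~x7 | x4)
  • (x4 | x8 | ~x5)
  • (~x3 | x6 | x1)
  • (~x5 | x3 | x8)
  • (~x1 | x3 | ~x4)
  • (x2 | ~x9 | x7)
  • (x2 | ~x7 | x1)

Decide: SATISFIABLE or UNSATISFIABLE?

SATISFIABLE

Set x1 = True and propagate.
Try x2 = True.
The remaining clauses are satisfied by x3 = True, x4 = True, x5 = False, x6 = True, x7 = False, x8 = False, x9 = False.
Every clause has at least one true literal under this assignment.
So x1 = True, x2 = True, x3 = True, x4 = True, x5 = False, x6 = True, x7 = False, x8 = False, x9 = False is a satisfying assignment.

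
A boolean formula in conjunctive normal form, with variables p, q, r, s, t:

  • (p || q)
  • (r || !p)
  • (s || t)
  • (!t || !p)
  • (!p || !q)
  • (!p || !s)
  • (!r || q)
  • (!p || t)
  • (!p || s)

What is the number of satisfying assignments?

6

The models are:
  p=F q=T r=F s=F t=T
  p=F q=T r=F s=T t=F
  p=F q=T r=F s=T t=T
  p=F q=T r=T s=F t=T
  p=F q=T r=T s=T t=F
  p=F q=T r=T s=T t=T
Count: 6.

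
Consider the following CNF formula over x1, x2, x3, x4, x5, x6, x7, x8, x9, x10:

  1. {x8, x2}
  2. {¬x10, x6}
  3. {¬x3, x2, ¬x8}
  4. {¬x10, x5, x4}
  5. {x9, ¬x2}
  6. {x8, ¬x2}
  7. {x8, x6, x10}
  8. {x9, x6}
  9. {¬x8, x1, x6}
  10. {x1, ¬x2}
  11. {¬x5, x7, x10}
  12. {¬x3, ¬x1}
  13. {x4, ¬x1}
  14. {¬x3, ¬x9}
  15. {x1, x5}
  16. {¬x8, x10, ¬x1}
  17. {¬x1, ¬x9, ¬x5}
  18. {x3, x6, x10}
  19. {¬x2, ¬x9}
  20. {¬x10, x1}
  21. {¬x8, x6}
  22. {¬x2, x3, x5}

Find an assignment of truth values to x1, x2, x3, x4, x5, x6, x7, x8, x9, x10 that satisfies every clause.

x1 = 1  x2 = 0  x3 = 0  x4 = 1  x5 = 0  x6 = 1  x7 = 1  x8 = 1  x9 = 1  x10 = 1

Check each clause:
  1. {x2, x8} — x8 is true.
  2. {¬x10, x6} — x6 is true.
  3. {¬x3, x2, ¬x8} — ¬x3 is true.
  4. {x5, x4, ¬x10} — x4 is true.
  5. {x9, ¬x2} — x9 is true.
  6. {x8, ¬x2} — x8 is true.
  7. {x10, x6, x8} — x8 is true.
  8. {x9, x6} — x9 is true.
  9. {x6, ¬x8, x1} — x1 is true.
  10. {x1, ¬x2} — x1 is true.
  11. {x7, ¬x5, x10} — x10 is true.
  12. {¬x3, ¬x1} — ¬x3 is true.
  13. {¬x1, x4} — x4 is true.
  14. {¬x9, ¬x3} — ¬x3 is true.
  15. {x1, x5} — x1 is true.
  16. {¬x1, x10, ¬x8} — x10 is true.
  17. {¬x1, ¬x9, ¬x5} — ¬x5 is true.
  18. {x6, x10, x3} — x10 is true.
  19. {¬x2, ¬x9} — ¬x2 is true.
  20. {x1, ¬x10} — x1 is true.
  21. {x6, ¬x8} — x6 is true.
  22. {x5, x3, ¬x2} — ¬x2 is true.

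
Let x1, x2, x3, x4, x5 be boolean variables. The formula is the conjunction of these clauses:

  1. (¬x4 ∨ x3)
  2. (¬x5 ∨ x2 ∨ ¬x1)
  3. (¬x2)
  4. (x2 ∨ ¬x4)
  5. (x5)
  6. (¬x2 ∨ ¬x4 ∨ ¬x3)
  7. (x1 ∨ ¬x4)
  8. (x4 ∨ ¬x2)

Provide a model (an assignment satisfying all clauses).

x1 = 0  x2 = 0  x3 = 0  x4 = 0  x5 = 1

Check each clause:
  1. (¬x4 ∨ x3) — ¬x4 is true.
  2. (¬x1 ∨ ¬x5 ∨ x2) — ¬x1 is true.
  3. (¬x2) — ¬x2 is true.
  4. (¬x4 ∨ x2) — ¬x4 is true.
  5. (x5) — x5 is true.
  6. (¬x4 ∨ ¬x2 ∨ ¬x3) — ¬x4 is true.
  7. (¬x4 ∨ x1) — ¬x4 is true.
  8. (x4 ∨ ¬x2) — ¬x2 is true.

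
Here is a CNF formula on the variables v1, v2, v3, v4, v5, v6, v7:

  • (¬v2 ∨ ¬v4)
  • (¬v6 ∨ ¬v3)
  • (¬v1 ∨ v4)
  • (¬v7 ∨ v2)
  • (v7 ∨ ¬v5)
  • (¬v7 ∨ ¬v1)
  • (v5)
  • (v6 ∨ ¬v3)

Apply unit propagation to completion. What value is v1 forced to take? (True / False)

(v5) stands alone — v5 = True.
(v7 ∨ ¬v5): since v5 = True, the clause reduces to (v7). v7 = True.
In (v2 ∨ ¬v7), ¬v7 is now false; v2 must hold, so v2 = True.
(¬v2 ∨ ¬v4): since v2 = True, the clause reduces to (¬v4). v4 = False.
From (v4 ∨ ¬v1) and v4 = False: v1 = False.

False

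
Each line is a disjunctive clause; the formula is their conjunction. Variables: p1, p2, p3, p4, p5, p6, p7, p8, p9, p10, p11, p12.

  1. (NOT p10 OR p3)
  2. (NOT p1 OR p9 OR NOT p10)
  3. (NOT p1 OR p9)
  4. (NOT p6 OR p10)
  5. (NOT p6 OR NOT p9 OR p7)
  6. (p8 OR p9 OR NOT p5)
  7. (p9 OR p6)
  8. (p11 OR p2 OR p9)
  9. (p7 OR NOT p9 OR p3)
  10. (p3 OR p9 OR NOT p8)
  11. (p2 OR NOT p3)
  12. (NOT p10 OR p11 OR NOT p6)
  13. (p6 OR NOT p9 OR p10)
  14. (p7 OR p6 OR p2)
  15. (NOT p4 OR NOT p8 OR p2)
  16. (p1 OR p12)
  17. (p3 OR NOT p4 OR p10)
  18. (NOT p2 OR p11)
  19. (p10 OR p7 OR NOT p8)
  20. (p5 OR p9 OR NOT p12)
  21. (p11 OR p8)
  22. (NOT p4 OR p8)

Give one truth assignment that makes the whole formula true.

p1=T, p2=T, p3=T, p4=F, p5=F, p6=F, p7=F, p8=T, p9=T, p10=T, p11=T, p12=T

Check each clause:
  1. (NOT p10 OR p3) — p3 is true.
  2. (NOT p10 OR NOT p1 OR p9) — p9 is true.
  3. (p9 OR NOT p1) — p9 is true.
  4. (NOT p6 OR p10) — NOT p6 is true.
  5. (NOT p6 OR p7 OR NOT p9) — NOT p6 is true.
  6. (p9 OR NOT p5 OR p8) — p8 is true.
  7. (p6 OR p9) — p9 is true.
  8. (p2 OR p11 OR p9) — p9 is true.
  9. (p3 OR p7 OR NOT p9) — p3 is true.
  10. (NOT p8 OR p9 OR p3) — p9 is true.
  11. (p2 OR NOT p3) — p2 is true.
  12. (p11 OR NOT p10 OR NOT p6) — NOT p6 is true.
  13. (p6 OR p10 OR NOT p9) — p10 is true.
  14. (p6 OR p2 OR p7) — p2 is true.
  15. (NOT p4 OR NOT p8 OR p2) — p2 is true.
  16. (p1 OR p12) — p1 is true.
  17. (NOT p4 OR p3 OR p10) — p10 is true.
  18. (NOT p2 OR p11) — p11 is true.
  19. (p7 OR NOT p8 OR p10) — p10 is true.
  20. (p9 OR NOT p12 OR p5) — p9 is true.
  21. (p8 OR p11) — p8 is true.
  22. (NOT p4 OR p8) — p8 is true.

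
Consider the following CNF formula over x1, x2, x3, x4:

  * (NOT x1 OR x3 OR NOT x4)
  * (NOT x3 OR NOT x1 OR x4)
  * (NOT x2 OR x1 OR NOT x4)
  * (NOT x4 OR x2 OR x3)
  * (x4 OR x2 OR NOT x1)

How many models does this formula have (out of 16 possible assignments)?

8

Case analysis on x4 and x1:
  x4=T, x1=T: remaining (x2,x3) ∈ {(F,T); (T,T)} — 2.
  x4=T, x1=F: remaining (x2,x3) ∈ {(F,T)} — 1.
  x4=F, x1=T: remaining (x2,x3) ∈ {(T,F)} — 1.
  x4=F, x1=F: remaining (x2,x3) ∈ {(F,F); (F,T); (T,F); (T,T)} — 4.
Total: 2 + 1 + 1 + 4 = 8.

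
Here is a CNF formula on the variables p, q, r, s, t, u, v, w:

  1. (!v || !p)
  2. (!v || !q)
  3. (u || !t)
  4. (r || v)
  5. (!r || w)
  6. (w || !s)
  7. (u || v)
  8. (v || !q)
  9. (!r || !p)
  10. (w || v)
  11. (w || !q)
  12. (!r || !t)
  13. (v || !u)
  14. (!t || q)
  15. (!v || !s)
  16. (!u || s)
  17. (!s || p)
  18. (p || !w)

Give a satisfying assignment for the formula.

p=F  q=F  r=F  s=F  t=F  u=F  v=T  w=F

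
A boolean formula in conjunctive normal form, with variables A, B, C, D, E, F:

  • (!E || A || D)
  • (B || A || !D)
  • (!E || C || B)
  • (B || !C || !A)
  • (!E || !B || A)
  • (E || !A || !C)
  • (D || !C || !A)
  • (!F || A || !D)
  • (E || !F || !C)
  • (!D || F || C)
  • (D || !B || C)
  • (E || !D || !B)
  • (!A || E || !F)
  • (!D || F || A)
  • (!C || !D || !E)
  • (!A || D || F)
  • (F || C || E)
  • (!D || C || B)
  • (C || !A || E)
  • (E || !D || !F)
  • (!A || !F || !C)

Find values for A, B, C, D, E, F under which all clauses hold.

A=False, B=True, C=True, D=False, E=False, F=False

Check each clause:
  1. (D || A || !E) — !E is true.
  2. (B || A || !D) — B is true.
  3. (C || !E || B) — C is true.
  4. (!C || B || !A) — B is true.
  5. (A || !E || !B) — !E is true.
  6. (!A || E || !C) — !A is true.
  7. (!A || D || !C) — !A is true.
  8. (!F || A || !D) — !F is true.
  9. (!C || E || !F) — !F is true.
  10. (F || !D || C) — C is true.
  11. (D || C || !B) — C is true.
  12. (E || !B || !D) — !D is true.
  13. (E || !F || !A) — !F is true.
  14. (F || !D || A) — !D is true.
  15. (!D || !E || !C) — !E is true.
  16. (D || F || !A) — !A is true.
  17. (F || E || C) — C is true.
  18. (B || C || !D) — B is true.
  19. (E || !A || C) — C is true.
  20. (!F || E || !D) — !F is true.
  21. (!F || !A || !C) — !F is true.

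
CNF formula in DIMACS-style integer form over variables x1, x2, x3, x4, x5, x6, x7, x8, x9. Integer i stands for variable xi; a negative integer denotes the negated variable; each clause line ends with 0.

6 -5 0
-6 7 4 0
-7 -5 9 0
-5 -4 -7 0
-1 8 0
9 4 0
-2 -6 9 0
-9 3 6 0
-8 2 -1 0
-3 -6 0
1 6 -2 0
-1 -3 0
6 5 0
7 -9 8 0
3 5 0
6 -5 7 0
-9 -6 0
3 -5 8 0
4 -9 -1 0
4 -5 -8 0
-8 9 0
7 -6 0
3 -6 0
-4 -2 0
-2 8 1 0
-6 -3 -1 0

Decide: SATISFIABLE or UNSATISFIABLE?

UNSATISFIABLE

x6 = True:
  propagation gives x3=False; an empty clause results — contradiction.
x6 = False:
  propagation gives x5=False; an empty clause results — contradiction.
Every branch closes, so no satisfying assignment exists.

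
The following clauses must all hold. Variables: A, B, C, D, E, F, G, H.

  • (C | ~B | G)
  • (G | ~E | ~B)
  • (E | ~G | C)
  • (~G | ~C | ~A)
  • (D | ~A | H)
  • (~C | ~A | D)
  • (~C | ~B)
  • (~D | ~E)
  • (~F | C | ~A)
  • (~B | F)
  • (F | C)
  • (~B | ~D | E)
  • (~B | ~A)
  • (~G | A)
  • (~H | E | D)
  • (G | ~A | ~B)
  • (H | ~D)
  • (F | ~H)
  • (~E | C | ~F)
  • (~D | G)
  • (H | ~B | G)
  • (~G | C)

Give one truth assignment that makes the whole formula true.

A = False, B = False, C = True, D = False, E = False, F = False, G = False, H = False

B occurs only negated in the remaining clauses — set B = False.
Branch on A: take A = False.
  then G is forced to False.
  then D is forced to False.
For the remaining variables, C = True, E = False, F = False, H = False works.
Every clause has at least one true literal under this assignment.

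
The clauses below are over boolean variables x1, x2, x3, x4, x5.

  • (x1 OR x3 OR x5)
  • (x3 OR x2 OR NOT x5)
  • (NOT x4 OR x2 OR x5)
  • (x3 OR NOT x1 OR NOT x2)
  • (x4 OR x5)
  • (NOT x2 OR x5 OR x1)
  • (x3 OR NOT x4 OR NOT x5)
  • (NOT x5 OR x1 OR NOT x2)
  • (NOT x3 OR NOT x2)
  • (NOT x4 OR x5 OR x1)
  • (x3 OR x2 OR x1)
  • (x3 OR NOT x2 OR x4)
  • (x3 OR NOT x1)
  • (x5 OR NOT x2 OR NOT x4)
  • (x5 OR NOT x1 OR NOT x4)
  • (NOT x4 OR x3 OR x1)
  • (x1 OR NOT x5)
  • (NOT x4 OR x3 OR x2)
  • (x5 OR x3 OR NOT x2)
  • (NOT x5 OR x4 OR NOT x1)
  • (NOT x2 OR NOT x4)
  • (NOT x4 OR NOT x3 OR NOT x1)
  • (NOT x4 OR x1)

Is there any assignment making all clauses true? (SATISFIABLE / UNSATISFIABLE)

x1 = True:
  propagation gives x3=True, x2=False, x4=False, x5=True; an empty clause results — contradiction.
x1 = False:
  propagation gives x5=False, x3=True, x4=True; an empty clause results — contradiction.
Every branch closes, so no satisfying assignment exists.

UNSATISFIABLE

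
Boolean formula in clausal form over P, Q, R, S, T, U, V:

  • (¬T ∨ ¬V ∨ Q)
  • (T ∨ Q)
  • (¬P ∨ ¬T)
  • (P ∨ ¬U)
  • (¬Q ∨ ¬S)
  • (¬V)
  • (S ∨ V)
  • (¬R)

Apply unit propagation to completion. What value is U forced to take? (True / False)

Unit clause (¬V) sets V = False.
In (S ∨ V), V is now false; S must hold, so S = True.
In (¬S ∨ ¬Q), ¬S is now false; ¬Q must hold, so Q = False.
In (Q ∨ T), Q is now false; T must hold, so T = True.
(¬P ∨ ¬T): since T = True, the clause reduces to (¬P). P = False.
From (¬U ∨ P) and P = False: U = False.

False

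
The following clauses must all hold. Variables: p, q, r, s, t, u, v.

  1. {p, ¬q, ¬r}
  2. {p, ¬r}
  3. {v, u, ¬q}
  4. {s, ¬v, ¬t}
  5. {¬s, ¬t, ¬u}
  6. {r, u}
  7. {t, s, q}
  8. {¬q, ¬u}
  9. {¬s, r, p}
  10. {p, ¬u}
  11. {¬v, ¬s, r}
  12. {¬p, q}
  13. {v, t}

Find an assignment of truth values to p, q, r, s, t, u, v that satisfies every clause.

p=True, q=True, r=True, s=True, t=False, u=False, v=True

Check each clause:
  1. {¬q, ¬r, p} — p is true.
  2. {p, ¬r} — p is true.
  3. {v, u, ¬q} — v is true.
  4. {¬t, s, ¬v} — ¬t is true.
  5. {¬t, ¬s, ¬u} — ¬u is true.
  6. {u, r} — r is true.
  7. {s, q, t} — q is true.
  8. {¬u, ¬q} — ¬u is true.
  9. {¬s, p, r} — p is true.
  10. {p, ¬u} — p is true.
  11. {¬v, r, ¬s} — r is true.
  12. {¬p, q} — q is true.
  13. {t, v} — v is true.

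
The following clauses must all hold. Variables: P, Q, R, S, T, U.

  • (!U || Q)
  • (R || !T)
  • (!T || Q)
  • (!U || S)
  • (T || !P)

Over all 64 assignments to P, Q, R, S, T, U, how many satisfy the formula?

16

Split on T, then Q.
  T=T, Q=T: P free; 3 ways for (R,S,U) × 2^1 = 6.
  T=T, Q=F: a clause becomes empty — 0.
  T=F, Q=T: R free; 3 ways for (P,S,U) × 2^1 = 6.
  T=F, Q=F: remaining (P,R,S,U) ∈ {(F,F,F,F); (F,F,T,F); (F,T,F,F); (F,T,T,F)} — 4.
Total: 6 + 0 + 6 + 4 = 16.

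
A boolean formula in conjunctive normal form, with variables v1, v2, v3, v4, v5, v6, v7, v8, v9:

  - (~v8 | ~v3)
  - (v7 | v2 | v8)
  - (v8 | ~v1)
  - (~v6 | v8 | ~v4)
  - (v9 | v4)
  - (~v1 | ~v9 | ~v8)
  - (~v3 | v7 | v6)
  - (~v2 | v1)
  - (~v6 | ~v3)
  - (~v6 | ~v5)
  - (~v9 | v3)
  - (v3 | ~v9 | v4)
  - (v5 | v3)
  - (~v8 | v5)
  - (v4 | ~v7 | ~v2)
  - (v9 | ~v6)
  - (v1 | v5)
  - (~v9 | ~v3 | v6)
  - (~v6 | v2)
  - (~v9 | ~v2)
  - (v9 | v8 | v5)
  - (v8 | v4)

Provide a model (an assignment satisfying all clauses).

v1=True, v2=False, v3=False, v4=True, v5=True, v6=False, v7=False, v8=True, v9=False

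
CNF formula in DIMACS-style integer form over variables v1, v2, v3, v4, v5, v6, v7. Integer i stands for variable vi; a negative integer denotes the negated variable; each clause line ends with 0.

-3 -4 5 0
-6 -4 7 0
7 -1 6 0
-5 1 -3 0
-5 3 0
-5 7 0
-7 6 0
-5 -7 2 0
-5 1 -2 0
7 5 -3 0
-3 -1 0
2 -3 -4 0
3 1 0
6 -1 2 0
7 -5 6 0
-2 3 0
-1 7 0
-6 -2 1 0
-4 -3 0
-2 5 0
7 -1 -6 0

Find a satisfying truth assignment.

v1 = True, v2 = False, v3 = False, v4 = True, v5 = False, v6 = True, v7 = True

Check each clause:
  1. (!v3 || !v4 || v5) — !v3 is true.
  2. (!v4 || !v6 || v7) — v7 is true.
  3. (v7 || v6 || !v1) — v7 is true.
  4. (v1 || !v5 || !v3) — v1 is true.
  5. (v3 || !v5) — !v5 is true.
  6. (v7 || !v5) — !v5 is true.
  7. (v6 || !v7) — v6 is true.
  8. (v2 || !v7 || !v5) — !v5 is true.
  9. (!v2 || v1 || !v5) — v1 is true.
  10. (v5 || !v3 || v7) — !v3 is true.
  11. (!v3 || !v1) — !v3 is true.
  12. (v2 || !v3 || !v4) — !v3 is true.
  13. (v3 || v1) — v1 is true.
  14. (!v1 || v2 || v6) — v6 is true.
  15. (!v5 || v6 || v7) — !v5 is true.
  16. (v3 || !v2) — !v2 is true.
  17. (v7 || !v1) — v7 is true.
  18. (v1 || !v6 || !v2) — v1 is true.
  19. (!v4 || !v3) — !v3 is true.
  20. (!v2 || v5) — !v2 is true.
  21. (!v6 || v7 || !v1) — v7 is true.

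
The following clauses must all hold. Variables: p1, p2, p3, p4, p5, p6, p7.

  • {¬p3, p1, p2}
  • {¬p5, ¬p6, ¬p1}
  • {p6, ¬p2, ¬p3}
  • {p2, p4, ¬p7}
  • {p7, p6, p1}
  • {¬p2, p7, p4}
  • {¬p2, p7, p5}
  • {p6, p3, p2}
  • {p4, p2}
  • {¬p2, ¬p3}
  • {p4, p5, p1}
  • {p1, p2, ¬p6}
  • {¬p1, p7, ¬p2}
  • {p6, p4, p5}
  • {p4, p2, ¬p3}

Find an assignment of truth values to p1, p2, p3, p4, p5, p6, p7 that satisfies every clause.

Pure literal: p4 appears only positively; assign p4 = True.
Set p1 = True and propagate.
For the remaining variables, p2 = True, p3 = False, p5 = False, p6 = False, p7 = True works.
Check each clause:
  1. {p2, p1, ¬p3} — p1 is true.
  2. {¬p1, ¬p5, ¬p6} — ¬p6 is true.
  3. {p6, ¬p2, ¬p3} — ¬p3 is true.
  4. {¬p7, p2, p4} — p2 is true.
  5. {p7, p1, p6} — p1 is true.
  6. {p4, p7, ¬p2} — p4 is true.
  7. {¬p2, p5, p7} — p7 is true.
  8. {p6, p3, p2} — p2 is true.
  9. {p2, p4} — p2 is true.
  10. {¬p2, ¬p3} — ¬p3 is true.
  11. {p1, p4, p5} — p1 is true.
  12. {¬p6, p2, p1} — p1 is true.
  13. {p7, ¬p2, ¬p1} — p7 is true.
  14. {p5, p4, p6} — p4 is true.
  15. {p2, p4, ¬p3} — p2 is true.

p1=True, p2=True, p3=False, p4=True, p5=False, p6=False, p7=True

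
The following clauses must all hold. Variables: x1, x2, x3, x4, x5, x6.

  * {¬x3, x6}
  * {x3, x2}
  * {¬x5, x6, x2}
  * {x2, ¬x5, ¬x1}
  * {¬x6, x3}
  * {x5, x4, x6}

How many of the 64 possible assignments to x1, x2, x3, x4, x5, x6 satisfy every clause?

Split on x6, then x2.
  x6=1, x2=1: forces x3=1; x1, x4, x5 free → 2^3 = 8.
  x6=1, x2=0: x4 free; 3 ways for (x1,x3,x5) × 2^1 = 6.
  x6=0, x2=1: x1 free; 3 ways for (x3,x4,x5) × 2^1 = 6.
  x6=0, x2=0: a clause becomes empty — 0.
Total: 8 + 6 + 6 + 0 = 20.

20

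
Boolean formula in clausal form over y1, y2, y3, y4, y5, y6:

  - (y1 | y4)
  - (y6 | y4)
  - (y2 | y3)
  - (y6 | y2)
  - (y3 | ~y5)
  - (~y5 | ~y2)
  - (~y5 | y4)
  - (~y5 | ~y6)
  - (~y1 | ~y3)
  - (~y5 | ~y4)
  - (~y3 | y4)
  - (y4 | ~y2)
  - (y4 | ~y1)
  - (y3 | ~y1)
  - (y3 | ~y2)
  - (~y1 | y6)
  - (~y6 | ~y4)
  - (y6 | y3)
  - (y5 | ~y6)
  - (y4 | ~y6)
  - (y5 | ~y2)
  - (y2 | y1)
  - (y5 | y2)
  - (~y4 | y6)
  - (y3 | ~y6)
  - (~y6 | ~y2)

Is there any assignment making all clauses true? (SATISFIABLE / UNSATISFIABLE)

UNSATISFIABLE

y6 = True:
  propagation gives y5=False; an empty clause results — contradiction.
y6 = False:
  propagation gives y4=True; an empty clause results — contradiction.
Every branch closes, so no satisfying assignment exists.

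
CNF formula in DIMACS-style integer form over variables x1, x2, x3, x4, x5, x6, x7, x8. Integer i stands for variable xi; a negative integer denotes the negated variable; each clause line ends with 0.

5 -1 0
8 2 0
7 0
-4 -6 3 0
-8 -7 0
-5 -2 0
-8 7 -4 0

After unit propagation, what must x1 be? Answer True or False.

False

(x7) stands alone — x7 = True.
(¬x8 ∨ ¬x7): since x7 = True, the clause reduces to (¬x8). x8 = False.
From (x2 ∨ x8) and x8 = False: x2 = True.
In (¬x5 ∨ ¬x2), ¬x2 is now false; ¬x5 must hold, so x5 = False.
From (x5 ∨ ¬x1) and x5 = False: x1 = False.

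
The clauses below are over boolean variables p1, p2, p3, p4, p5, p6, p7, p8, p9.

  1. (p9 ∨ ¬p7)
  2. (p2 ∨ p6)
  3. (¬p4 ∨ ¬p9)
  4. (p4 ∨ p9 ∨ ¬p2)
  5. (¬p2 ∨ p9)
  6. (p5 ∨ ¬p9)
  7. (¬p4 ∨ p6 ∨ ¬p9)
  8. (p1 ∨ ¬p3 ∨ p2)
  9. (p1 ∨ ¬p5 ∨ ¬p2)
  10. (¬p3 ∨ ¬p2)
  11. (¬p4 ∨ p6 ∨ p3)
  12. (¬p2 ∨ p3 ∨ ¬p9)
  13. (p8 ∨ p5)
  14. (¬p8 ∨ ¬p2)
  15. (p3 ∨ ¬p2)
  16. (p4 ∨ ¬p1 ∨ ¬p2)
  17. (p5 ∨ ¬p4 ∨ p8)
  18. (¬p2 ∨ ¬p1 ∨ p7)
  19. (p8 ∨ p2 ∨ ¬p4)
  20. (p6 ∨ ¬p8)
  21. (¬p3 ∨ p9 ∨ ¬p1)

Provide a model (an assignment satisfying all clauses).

p6 occurs only positively in the remaining clauses — set p6 = True.
Branch on p1: take p1 = False.
Set p2 = False and propagate.
  then p3 is forced to False.
Try p4 = True.
  then p9 is forced to False.
  then p7 is forced to False.
  then p8 is forced to True.
p5 is now unconstrained; take p5 = True.

p1 = F, p2 = F, p3 = F, p4 = T, p5 = T, p6 = T, p7 = F, p8 = T, p9 = F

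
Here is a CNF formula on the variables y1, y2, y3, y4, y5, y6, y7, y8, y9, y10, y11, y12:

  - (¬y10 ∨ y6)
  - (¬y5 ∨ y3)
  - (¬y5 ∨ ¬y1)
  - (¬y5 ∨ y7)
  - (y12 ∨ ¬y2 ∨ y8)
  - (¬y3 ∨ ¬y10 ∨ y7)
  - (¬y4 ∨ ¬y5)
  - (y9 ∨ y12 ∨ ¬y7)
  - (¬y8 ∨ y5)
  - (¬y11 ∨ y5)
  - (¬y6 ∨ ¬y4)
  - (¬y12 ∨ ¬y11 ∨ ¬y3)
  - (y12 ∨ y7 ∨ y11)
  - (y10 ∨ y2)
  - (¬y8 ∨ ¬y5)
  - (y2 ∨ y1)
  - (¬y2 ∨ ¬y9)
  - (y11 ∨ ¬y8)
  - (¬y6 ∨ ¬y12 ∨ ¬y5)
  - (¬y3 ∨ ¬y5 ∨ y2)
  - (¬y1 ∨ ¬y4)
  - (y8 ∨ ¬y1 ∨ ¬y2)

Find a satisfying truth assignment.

y1 = F, y2 = T, y3 = F, y4 = T, y5 = F, y6 = F, y7 = F, y8 = F, y9 = F, y10 = F, y11 = F, y12 = T

Set y1 = False and propagate.
  then y2 is forced to True.
  then y9 is forced to False.
Set y3 = False and propagate.
  then y5 is forced to False.
  then y8 is forced to False.
  then y12 is forced to True.
  then y11 is forced to False.
For the remaining variables, y4 = True, y6 = False, y7 = False, y10 = False works.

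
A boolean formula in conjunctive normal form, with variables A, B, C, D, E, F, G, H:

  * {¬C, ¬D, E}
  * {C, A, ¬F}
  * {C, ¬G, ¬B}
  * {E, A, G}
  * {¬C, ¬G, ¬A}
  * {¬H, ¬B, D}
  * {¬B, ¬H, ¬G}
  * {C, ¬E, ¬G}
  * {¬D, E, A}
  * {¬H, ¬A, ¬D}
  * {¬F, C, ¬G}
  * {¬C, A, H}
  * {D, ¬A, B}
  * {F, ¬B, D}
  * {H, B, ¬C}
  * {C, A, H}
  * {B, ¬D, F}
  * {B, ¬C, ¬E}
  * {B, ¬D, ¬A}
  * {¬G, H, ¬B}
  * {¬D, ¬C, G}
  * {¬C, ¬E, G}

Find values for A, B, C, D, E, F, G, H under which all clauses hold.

A=True, B=True, C=True, D=False, E=False, F=True, G=False, H=False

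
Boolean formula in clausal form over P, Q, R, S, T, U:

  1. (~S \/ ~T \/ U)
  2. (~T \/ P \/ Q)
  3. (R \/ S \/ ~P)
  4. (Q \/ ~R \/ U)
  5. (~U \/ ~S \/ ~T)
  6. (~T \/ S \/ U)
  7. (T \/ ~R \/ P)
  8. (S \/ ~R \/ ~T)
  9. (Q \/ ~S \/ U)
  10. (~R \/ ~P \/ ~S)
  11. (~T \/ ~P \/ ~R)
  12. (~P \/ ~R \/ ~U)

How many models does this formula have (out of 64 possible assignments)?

Case analysis on R and S:
  R=T, S=T: a clause becomes empty — 0.
  R=T, S=F: remaining (P,Q,T,U) ∈ {(T,T,F,F)} — 1.
  R=F, S=T: P free; 3 ways for (Q,T,U) × 2^1 = 6.
  R=F, S=F: 5 of the 16 assignments to (P,Q,T,U) work.
Total: 0 + 1 + 6 + 5 = 12.

12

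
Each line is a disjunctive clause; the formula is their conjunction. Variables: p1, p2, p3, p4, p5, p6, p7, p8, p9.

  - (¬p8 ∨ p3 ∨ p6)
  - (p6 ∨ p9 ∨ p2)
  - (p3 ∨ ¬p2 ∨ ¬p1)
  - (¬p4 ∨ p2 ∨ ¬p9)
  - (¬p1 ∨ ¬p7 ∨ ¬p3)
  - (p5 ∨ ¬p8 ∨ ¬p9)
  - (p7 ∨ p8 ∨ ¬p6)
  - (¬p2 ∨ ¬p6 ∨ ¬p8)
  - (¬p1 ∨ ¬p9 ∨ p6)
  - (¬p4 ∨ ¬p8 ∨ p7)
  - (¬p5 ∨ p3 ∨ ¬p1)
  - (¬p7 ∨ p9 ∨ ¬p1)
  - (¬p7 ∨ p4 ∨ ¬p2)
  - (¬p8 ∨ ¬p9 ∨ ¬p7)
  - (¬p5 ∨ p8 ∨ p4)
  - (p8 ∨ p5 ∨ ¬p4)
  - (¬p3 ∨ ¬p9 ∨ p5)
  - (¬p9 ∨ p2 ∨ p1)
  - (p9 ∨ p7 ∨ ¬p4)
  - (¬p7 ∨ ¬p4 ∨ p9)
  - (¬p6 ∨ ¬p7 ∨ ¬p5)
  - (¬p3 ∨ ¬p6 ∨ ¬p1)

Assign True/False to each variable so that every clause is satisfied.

p1=False, p2=True, p3=True, p4=True, p5=True, p6=False, p7=True, p8=False, p9=True

Branch on p1: take p1 = False.
For the remaining variables, p2 = True, p3 = True, p4 = True, p5 = True, p6 = False, p7 = True, p8 = False, p9 = True works.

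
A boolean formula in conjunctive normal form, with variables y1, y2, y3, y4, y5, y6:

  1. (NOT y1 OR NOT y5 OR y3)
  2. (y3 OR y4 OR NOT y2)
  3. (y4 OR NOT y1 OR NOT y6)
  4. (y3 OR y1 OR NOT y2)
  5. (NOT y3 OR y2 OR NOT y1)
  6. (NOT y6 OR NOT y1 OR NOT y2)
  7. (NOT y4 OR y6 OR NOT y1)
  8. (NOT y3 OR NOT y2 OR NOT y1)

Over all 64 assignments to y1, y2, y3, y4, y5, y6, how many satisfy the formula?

26

Split on y1, then y2.
  y1=T, y2=T: a clause becomes empty — 0.
  y1=T, y2=F: remaining (y3,y4,y5,y6) ∈ {(F,F,F,F); (F,T,F,T)} — 2.
  y1=F, y2=T: forces y3=T; y4, y5, y6 free → 2^3 = 8.
  y1=F, y2=F: y3, y4, y5, y6 free → 2^4 = 16.
Total: 0 + 2 + 8 + 16 = 26.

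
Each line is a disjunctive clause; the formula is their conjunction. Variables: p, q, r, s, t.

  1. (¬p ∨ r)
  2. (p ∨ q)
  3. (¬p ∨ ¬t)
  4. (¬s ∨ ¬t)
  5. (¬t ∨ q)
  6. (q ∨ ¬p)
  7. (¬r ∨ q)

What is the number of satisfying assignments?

8

Satisfying assignments:
  p=F q=T r=F s=F t=F
  p=F q=T r=F s=F t=T
  p=F q=T r=F s=T t=F
  p=F q=T r=T s=F t=F
  p=F q=T r=T s=F t=T
  p=F q=T r=T s=T t=F
  p=T q=T r=T s=F t=F
  p=T q=T r=T s=T t=F
That's 8 in total.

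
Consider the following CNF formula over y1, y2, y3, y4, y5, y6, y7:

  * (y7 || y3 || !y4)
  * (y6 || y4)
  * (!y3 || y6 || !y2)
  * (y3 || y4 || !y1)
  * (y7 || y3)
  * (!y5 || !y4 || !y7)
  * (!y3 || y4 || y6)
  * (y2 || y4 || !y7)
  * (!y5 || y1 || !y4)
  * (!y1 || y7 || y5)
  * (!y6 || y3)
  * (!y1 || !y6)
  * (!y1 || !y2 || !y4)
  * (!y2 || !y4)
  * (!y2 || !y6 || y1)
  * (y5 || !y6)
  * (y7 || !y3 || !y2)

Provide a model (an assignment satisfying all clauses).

y1=1, y2=0, y3=1, y4=1, y5=1, y6=0, y7=0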